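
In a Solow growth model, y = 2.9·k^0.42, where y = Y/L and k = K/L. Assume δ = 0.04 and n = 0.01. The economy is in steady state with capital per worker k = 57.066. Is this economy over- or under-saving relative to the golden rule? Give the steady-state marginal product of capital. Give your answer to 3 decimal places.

Break-even investment rate: n + δ = 0.01 + 0.04 = 0.05.
MPK = 0.42·2.9·k^(0.42−1) = 0.42·2.9·57.066^(-0.58) ≈ 0.1167.
MPK > 0.05, so the economy is dynamically efficient (under-saving).

under-saving; MPK ≈ 0.117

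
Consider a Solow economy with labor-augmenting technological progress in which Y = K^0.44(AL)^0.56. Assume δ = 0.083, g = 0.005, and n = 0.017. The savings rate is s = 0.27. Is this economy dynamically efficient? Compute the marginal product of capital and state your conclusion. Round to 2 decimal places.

Capital per effective worker breaks even when investment replaces (n + g + δ)·k; here n + g + δ = 0.105.
Steady-state k*: s·k^0.44 = 0.105·k gives k* = (0.27/0.105)^(1/0.56) ≈ 5.4008.
MPK = 0.44·5.4008^(-0.56) ≈ 0.1711.
MPK > n+g+δ = 0.105, so the economy is dynamically efficient (under-saving).

dynamically efficient; MPK ≈ 0.17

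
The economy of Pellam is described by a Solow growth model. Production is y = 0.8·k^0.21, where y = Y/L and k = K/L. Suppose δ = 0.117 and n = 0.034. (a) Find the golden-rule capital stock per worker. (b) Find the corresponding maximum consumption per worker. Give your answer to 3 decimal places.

Break-even investment rate: n + δ = 0.034 + 0.117 = 0.151.
At the golden rule the marginal product of capital equals n+δ: 0.21·0.8·k^(0.21−1) = 0.151. Solving, k_gold = (0.21·0.8/0.151)^(1/0.79) ≈ 1.1446.
y_gold = 0.8·1.1446^0.21 ≈ 0.8230; c_gold = y_gold − 0.151·k_gold ≈ 0.6502.

(a) k_gold ≈ 1.145; (b) c_gold ≈ 0.650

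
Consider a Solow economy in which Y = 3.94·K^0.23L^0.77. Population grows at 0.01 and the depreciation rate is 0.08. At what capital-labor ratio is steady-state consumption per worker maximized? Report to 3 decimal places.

Capital per worker breaks even when investment replaces (n + δ)·k; here n + δ = 0.09.
Setting f'(k) = n+δ gives 0.23·3.94·k^(0.23−1) = 0.09, hence k_gold = (0.23·3.94/0.09)^(1/0.77) ≈ 20.0712.

k_gold ≈ 20.071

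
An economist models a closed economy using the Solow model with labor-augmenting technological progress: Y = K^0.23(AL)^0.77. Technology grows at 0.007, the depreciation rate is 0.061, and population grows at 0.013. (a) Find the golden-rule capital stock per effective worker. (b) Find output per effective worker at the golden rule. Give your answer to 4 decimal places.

(a) k_gold ≈ 3.8782; (b) y_gold ≈ 1.3658

The effective depreciation rate is n + g + δ = 0.013 + 0.007 + 0.061 = 0.081.
Golden rule sets MPK = n+g+δ: 0.23·k^(0.23−1) = 0.081, so k_gold = (0.23/0.081)^(1/0.77) ≈ 3.8782.
y_gold = 3.8782^0.23 ≈ 1.3658.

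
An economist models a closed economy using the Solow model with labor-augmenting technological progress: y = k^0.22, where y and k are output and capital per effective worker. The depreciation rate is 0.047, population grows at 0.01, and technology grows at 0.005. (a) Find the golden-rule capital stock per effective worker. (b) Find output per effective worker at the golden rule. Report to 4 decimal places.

n + g + δ = 0.01 + 0.005 + 0.047 = 0.062.
Golden rule sets MPK = n+g+δ: 0.22·k^(0.22−1) = 0.062, so k_gold = (0.22/0.062)^(1/0.78) ≈ 5.0719.
y_gold = 5.0719^0.22 ≈ 1.4293.

(a) k_gold ≈ 5.0719; (b) y_gold ≈ 1.4293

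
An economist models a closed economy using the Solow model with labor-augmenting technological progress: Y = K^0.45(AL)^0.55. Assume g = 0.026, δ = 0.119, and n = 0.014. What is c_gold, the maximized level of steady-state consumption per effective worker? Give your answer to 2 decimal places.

c_gold ≈ 1.29

Capital per effective worker breaks even when investment replaces (n + g + δ)·k; here n + g + δ = 0.159.
At the golden rule the marginal product of capital equals n+g+δ: 0.45·k^(0.45−1) = 0.159. Solving, k_gold = (0.45/0.159)^(1/0.55) ≈ 6.6295.
y_gold = 6.6295^0.45 ≈ 2.3424.
c_gold = y_gold − (n+g+δ)·k_gold = 2.3424 − 0.159·6.6295 ≈ 1.2883.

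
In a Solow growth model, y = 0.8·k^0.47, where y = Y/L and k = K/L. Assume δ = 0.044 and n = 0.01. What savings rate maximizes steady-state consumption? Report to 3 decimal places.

n + δ = 0.01 + 0.044 = 0.054.
At the golden rule MPK = n+δ, and in any Cobb-Douglas steady state s = (n+δ)·k/y = MPK·k/y = capital's share 0.47.

s_gold = 0.470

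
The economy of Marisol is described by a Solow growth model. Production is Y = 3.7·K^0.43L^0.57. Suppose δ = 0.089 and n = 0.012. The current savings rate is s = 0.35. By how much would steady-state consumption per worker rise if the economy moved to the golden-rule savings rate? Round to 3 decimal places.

Δc ≈ 0.400

n + δ = 0.012 + 0.089 = 0.101.
Current steady state (s = 0.35): k* = (0.35·3.7/0.101)^(1/0.57) ≈ 87.8555, y* = 3.7·87.8555^0.43 ≈ 25.3526, c* = (1−0.35)·25.3526 ≈ 16.4792.
Maximizing c = f(k) − (n+δ)·k gives f'(k) = n+δ, i.e. 0.43·3.7·k^(0.43−1) = 0.101, so k_gold = (0.43·3.7/0.101)^(1/0.57) ≈ 126.0701.
y_gold = 3.7·126.0701^0.43 ≈ 29.6118, c_gold = y_gold − 0.101·k_gold ≈ 16.8787.
Gain: Δc = 16.8787 − 16.4792 ≈ 0.3995.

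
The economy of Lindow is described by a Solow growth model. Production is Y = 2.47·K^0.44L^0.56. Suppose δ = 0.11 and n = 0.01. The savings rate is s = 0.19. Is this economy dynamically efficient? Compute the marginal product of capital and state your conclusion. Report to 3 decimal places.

dynamically efficient; MPK ≈ 0.278

Break-even investment rate: n + δ = 0.01 + 0.11 = 0.12.
Steady-state k*: s·A·k^0.44 = 0.12·k gives k* = (0.19·2.47/0.12)^(1/0.56) ≈ 11.4189.
MPK = 0.44·2.47·11.4189^(-0.56) ≈ 0.2779.
MPK > n+δ = 0.12, so the economy is dynamically efficient (under-saving).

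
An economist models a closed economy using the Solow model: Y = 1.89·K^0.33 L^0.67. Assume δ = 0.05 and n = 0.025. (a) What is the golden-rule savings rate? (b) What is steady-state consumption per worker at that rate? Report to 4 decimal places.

(a) s_gold = 0.3300; (b) c_gold ≈ 3.5944

Capital per worker breaks even when investment replaces (n + δ)·k; here n + δ = 0.075.
For Cobb-Douglas, s_gold equals capital's share: s_gold = 0.33.
Maximizing c = f(k) − (n+δ)·k gives f'(k) = n+δ, i.e. 0.33·1.89·k^(0.33−1) = 0.075, so k_gold = (0.33·1.89/0.075)^(1/0.67) ≈ 23.6051.
y_gold = 1.89·23.6051^0.33 ≈ 5.3648; c_gold = (1−0.33)·y_gold ≈ 3.5944.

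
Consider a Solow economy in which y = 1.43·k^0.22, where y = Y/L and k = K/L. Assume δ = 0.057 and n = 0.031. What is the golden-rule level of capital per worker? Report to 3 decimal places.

k_gold ≈ 5.121

Capital per worker breaks even when investment replaces (n + δ)·k; here n + δ = 0.088.
Maximizing c = f(k) − (n+δ)·k gives f'(k) = n+δ, i.e. 0.22·1.43·k^(0.22−1) = 0.088, so k_gold = (0.22·1.43/0.088)^(1/0.78) ≈ 5.1207.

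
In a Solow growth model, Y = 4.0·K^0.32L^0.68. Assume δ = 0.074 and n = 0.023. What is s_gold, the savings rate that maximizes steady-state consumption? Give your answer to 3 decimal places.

The effective depreciation rate is n + δ = 0.023 + 0.074 = 0.097.
At the golden rule MPK = n+δ, and in any Cobb-Douglas steady state s = (n+δ)·k/y = MPK·k/y = capital's share 0.32.

s_gold = 0.320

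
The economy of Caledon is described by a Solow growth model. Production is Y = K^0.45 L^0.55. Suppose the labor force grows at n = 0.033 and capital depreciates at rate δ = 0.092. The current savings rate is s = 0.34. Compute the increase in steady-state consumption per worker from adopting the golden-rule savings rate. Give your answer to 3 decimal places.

The effective depreciation rate is n + δ = 0.033 + 0.092 = 0.125.
Current steady state (s = 0.34): k* = (0.34/0.125)^(1/0.55) ≈ 6.1677, y* = 6.1677^0.45 ≈ 2.2675, c* = (1−0.34)·2.2675 ≈ 1.4966.
At the golden rule the marginal product of capital equals n+δ: 0.45·k^(0.45−1) = 0.125. Solving, k_gold = (0.45/0.125)^(1/0.55) ≈ 10.2674.
y_gold = 10.2674^0.45 ≈ 2.8520, c_gold = y_gold − 0.125·k_gold ≈ 1.5686.
Gain: Δc = 1.5686 − 1.4966 ≈ 0.0720.

Δc ≈ 0.072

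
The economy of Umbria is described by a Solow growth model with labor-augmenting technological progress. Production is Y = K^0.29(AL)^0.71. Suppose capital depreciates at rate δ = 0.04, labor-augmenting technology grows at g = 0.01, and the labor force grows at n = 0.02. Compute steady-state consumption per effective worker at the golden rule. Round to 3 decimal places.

Break-even investment rate: n + g + δ = 0.02 + 0.01 + 0.04 = 0.07.
Setting f'(k) = n+g+δ gives 0.29·k^(0.29−1) = 0.07, hence k_gold = (0.29/0.07)^(1/0.71) ≈ 7.4035.
y_gold = 7.4035^0.29 ≈ 1.7870.
c_gold = y_gold − (n+g+δ)·k_gold = 1.7870 − 0.07·7.4035 ≈ 1.2688.

c_gold ≈ 1.269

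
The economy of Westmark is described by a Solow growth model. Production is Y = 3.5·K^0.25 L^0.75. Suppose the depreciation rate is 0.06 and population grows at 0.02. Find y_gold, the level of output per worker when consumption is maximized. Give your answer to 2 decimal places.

y_gold ≈ 7.77

The effective depreciation rate is n + δ = 0.02 + 0.06 = 0.08.
Golden rule sets MPK = n+δ: 0.25·3.5·k^(0.25−1) = 0.08, so k_gold = (0.25·3.5/0.08)^(1/0.75) ≈ 24.2786.
Output: y_gold = 3.5·k_gold^0.25 = 3.5·24.2786^0.25 ≈ 7.7692.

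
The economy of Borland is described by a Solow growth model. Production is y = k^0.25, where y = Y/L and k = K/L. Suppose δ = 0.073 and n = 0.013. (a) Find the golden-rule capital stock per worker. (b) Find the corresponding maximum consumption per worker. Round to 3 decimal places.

Break-even investment rate: n + δ = 0.013 + 0.073 = 0.086.
Setting f'(k) = n+δ gives 0.25·k^(0.25−1) = 0.086, hence k_gold = (0.25/0.086)^(1/0.75) ≈ 4.1488.
y_gold = 4.1488^0.25 ≈ 1.4272; c_gold = y_gold − 0.086·k_gold ≈ 1.0704.

(a) k_gold ≈ 4.149; (b) c_gold ≈ 1.070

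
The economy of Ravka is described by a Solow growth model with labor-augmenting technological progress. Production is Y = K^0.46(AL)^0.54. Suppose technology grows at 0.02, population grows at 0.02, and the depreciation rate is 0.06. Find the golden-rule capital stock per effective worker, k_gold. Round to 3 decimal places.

k_gold ≈ 16.878

Capital per effective worker breaks even when investment replaces (n + g + δ)·k; here n + g + δ = 0.1.
Maximizing c = f(k) − (n+g+δ)·k gives f'(k) = n+g+δ, i.e. 0.46·k^(0.46−1) = 0.1, so k_gold = (0.46/0.1)^(1/0.54) ≈ 16.8783.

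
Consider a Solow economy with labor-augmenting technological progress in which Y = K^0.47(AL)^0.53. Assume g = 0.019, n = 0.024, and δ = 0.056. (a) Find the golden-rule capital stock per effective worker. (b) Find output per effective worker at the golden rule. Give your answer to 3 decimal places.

The effective depreciation rate is n + g + δ = 0.024 + 0.019 + 0.056 = 0.099.
Golden rule sets MPK = n+g+δ: 0.47·k^(0.47−1) = 0.099, so k_gold = (0.47/0.099)^(1/0.53) ≈ 18.8949.
y_gold = 18.8949^0.47 ≈ 3.9800.

(a) k_gold ≈ 18.895; (b) y_gold ≈ 3.980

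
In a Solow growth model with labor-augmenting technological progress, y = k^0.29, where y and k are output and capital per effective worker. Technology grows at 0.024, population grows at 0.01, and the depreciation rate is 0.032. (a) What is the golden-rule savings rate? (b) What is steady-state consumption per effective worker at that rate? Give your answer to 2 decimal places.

(a) s_gold = 0.29; (b) c_gold ≈ 1.30

The effective depreciation rate is n + g + δ = 0.01 + 0.024 + 0.032 = 0.066.
For Cobb-Douglas, s_gold equals capital's share: s_gold = 0.29.
Maximizing c = f(k) − (n+g+δ)·k gives f'(k) = n+g+δ, i.e. 0.29·k^(0.29−1) = 0.066, so k_gold = (0.29/0.066)^(1/0.71) ≈ 8.0432.
y_gold = 8.0432^0.29 ≈ 1.8305; c_gold = (1−0.29)·y_gold ≈ 1.2997.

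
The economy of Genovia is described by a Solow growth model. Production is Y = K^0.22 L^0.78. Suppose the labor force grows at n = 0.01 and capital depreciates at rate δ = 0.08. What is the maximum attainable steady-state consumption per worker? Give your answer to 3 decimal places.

c_gold ≈ 1.004

n + δ = 0.01 + 0.08 = 0.09.
Maximizing c = f(k) − (n+δ)·k gives f'(k) = n+δ, i.e. 0.22·k^(0.22−1) = 0.09, so k_gold = (0.22/0.09)^(1/0.78) ≈ 3.1453.
y_gold = 3.1453^0.22 ≈ 1.2867.
c_gold = y_gold − (n+δ)·k_gold = 1.2867 − 0.09·3.1453 ≈ 1.0036.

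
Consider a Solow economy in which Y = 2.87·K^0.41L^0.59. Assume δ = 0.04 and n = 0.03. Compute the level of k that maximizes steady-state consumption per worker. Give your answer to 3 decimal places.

The effective depreciation rate is n + δ = 0.03 + 0.04 = 0.07.
At the golden rule the marginal product of capital equals n+δ: 0.41·2.87·k^(0.41−1) = 0.07. Solving, k_gold = (0.41·2.87/0.07)^(1/0.59) ≈ 119.4630.

k_gold ≈ 119.463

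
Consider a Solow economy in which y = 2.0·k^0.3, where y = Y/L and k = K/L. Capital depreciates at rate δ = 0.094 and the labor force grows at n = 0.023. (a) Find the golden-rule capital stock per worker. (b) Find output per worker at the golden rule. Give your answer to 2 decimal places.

Break-even investment rate: n + δ = 0.023 + 0.094 = 0.117.
Setting f'(k) = n+δ gives 0.3·2.0·k^(0.3−1) = 0.117, hence k_gold = (0.3·2.0/0.117)^(1/0.7) ≈ 10.3332.
y_gold = 2.0·10.3332^0.3 ≈ 4.0300.

(a) k_gold ≈ 10.33; (b) y_gold ≈ 4.03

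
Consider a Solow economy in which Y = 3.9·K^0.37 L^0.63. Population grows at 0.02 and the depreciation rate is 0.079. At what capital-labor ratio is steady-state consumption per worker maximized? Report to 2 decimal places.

n + δ = 0.02 + 0.079 = 0.099.
Golden rule sets MPK = n+δ: 0.37·3.9·k^(0.37−1) = 0.099, so k_gold = (0.37·3.9/0.099)^(1/0.63) ≈ 70.3127.

k_gold ≈ 70.31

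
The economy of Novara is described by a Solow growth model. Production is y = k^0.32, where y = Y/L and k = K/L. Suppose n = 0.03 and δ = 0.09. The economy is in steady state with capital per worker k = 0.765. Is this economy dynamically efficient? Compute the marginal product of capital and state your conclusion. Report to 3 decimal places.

Capital per worker breaks even when investment replaces (n + δ)·k; here n + δ = 0.12.
MPK = 0.32·k^(0.32−1) = 0.32·0.765^(-0.68) ≈ 0.3839.
MPK > 0.12, so the economy is dynamically efficient (under-saving).

dynamically efficient; MPK ≈ 0.384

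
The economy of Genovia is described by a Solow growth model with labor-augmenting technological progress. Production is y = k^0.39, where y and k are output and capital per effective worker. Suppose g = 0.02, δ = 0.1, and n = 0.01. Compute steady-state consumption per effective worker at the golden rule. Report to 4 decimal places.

n + g + δ = 0.01 + 0.02 + 0.1 = 0.13.
Maximizing c = f(k) − (n+g+δ)·k gives f'(k) = n+g+δ, i.e. 0.39·k^(0.39−1) = 0.13, so k_gold = (0.39/0.13)^(1/0.61) ≈ 6.0557.
y_gold = 6.0557^0.39 ≈ 2.0186.
c_gold = y_gold − (n+g+δ)·k_gold = 2.0186 − 0.13·6.0557 ≈ 1.2313.

c_gold ≈ 1.2313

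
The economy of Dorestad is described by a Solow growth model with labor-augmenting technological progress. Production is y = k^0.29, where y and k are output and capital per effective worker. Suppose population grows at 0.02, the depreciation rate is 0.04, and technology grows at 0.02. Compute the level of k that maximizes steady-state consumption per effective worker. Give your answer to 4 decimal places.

Break-even investment rate: n + g + δ = 0.02 + 0.02 + 0.04 = 0.08.
Golden rule sets MPK = n+g+δ: 0.29·k^(0.29−1) = 0.08, so k_gold = (0.29/0.08)^(1/0.71) ≈ 6.1342.

k_gold ≈ 6.1342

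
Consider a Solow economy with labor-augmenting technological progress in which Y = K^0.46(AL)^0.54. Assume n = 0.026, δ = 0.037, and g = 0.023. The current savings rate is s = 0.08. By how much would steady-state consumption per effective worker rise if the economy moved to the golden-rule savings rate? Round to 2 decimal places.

Capital per effective worker breaks even when investment replaces (n + g + δ)·k; here n + g + δ = 0.086.
Current steady state (s = 0.08): k* = (0.08/0.086)^(1/0.54) ≈ 0.8747, y* = 0.8747^0.46 ≈ 0.9403, c* = (1−0.08)·0.9403 ≈ 0.8650.
Setting f'(k) = n+g+δ gives 0.46·k^(0.46−1) = 0.086, hence k_gold = (0.46/0.086)^(1/0.54) ≈ 22.3166.
y_gold = 22.3166^0.46 ≈ 4.1722, c_gold = y_gold − 0.086·k_gold ≈ 2.2530.
Gain: Δc = 2.2530 − 0.8650 ≈ 1.3880.

Δc ≈ 1.39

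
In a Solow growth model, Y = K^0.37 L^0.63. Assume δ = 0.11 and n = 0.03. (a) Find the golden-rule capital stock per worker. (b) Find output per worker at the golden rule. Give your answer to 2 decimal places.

(a) k_gold ≈ 4.68; (b) y_gold ≈ 1.77

The effective depreciation rate is n + δ = 0.03 + 0.11 = 0.14.
Golden rule sets MPK = n+δ: 0.37·k^(0.37−1) = 0.14, so k_gold = (0.37/0.14)^(1/0.63) ≈ 4.6769.
y_gold = 4.6769^0.37 ≈ 1.7696.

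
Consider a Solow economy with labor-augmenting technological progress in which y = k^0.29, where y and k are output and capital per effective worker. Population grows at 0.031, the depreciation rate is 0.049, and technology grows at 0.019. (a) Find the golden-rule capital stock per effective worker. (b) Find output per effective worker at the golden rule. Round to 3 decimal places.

n + g + δ = 0.031 + 0.019 + 0.049 = 0.099.
Golden rule sets MPK = n+g+δ: 0.29·k^(0.29−1) = 0.099, so k_gold = (0.29/0.099)^(1/0.71) ≈ 4.5437.
y_gold = 4.5437^0.29 ≈ 1.5511.

(a) k_gold ≈ 4.544; (b) y_gold ≈ 1.551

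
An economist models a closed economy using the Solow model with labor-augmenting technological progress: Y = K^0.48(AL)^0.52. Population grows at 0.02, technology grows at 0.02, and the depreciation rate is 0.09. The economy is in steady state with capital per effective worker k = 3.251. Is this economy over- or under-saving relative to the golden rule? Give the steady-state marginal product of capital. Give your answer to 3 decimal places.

under-saving; MPK ≈ 0.260

The effective depreciation rate is n + g + δ = 0.02 + 0.02 + 0.09 = 0.13.
MPK = 0.48·k^(0.48−1) = 0.48·3.251^(-0.52) ≈ 0.2600.
MPK > 0.13, so the economy is dynamically efficient (under-saving).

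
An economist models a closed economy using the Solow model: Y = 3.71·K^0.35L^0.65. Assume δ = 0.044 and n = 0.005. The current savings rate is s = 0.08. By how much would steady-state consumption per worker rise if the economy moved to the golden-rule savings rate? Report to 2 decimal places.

n + δ = 0.005 + 0.044 = 0.049.
Current steady state (s = 0.08): k* = (0.08·3.71/0.049)^(1/0.65) ≈ 15.9768, y* = 3.71·15.9768^0.35 ≈ 9.7858, c* = (1−0.08)·9.7858 ≈ 9.0029.
At the golden rule the marginal product of capital equals n+δ: 0.35·3.71·k^(0.35−1) = 0.049. Solving, k_gold = (0.35·3.71/0.049)^(1/0.65) ≈ 154.7423.
y_gold = 3.71·154.7423^0.35 ≈ 21.6639, c_gold = y_gold − 0.049·k_gold ≈ 14.0815.
Gain: Δc = 14.0815 − 9.0029 ≈ 5.0786.

Δc ≈ 5.08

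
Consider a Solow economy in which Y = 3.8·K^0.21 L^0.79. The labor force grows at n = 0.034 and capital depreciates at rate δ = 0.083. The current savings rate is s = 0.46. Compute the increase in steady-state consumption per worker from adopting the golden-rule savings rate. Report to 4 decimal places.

The effective depreciation rate is n + δ = 0.034 + 0.083 = 0.117.
Current steady state (s = 0.46): k* = (0.46·3.8/0.117)^(1/0.79) ≈ 30.6567, y* = 3.8·30.6567^0.21 ≈ 7.7975, c* = (1−0.46)·7.7975 ≈ 4.2106.
Maximizing c = f(k) − (n+δ)·k gives f'(k) = n+δ, i.e. 0.21·3.8·k^(0.21−1) = 0.117, so k_gold = (0.21·3.8/0.117)^(1/0.79) ≈ 11.3623.
y_gold = 3.8·11.3623^0.21 ≈ 6.3304, c_gold = y_gold − 0.117·k_gold ≈ 5.0010.
Gain: Δc = 5.0010 − 4.2106 ≈ 0.7904.

Δc ≈ 0.7904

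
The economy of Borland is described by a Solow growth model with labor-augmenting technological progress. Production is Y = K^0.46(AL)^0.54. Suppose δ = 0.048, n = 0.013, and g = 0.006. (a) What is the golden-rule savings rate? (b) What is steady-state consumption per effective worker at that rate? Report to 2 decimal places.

(a) s_gold = 0.46; (b) c_gold ≈ 2.79

Capital per effective worker breaks even when investment replaces (n + g + δ)·k; here n + g + δ = 0.067.
For Cobb-Douglas, s_gold equals capital's share: s_gold = 0.46.
Maximizing c = f(k) − (n+g+δ)·k gives f'(k) = n+g+δ, i.e. 0.46·k^(0.46−1) = 0.067, so k_gold = (0.46/0.067)^(1/0.54) ≈ 35.4334.
y_gold = 35.4334^0.46 ≈ 5.1610; c_gold = (1−0.46)·y_gold ≈ 2.7869.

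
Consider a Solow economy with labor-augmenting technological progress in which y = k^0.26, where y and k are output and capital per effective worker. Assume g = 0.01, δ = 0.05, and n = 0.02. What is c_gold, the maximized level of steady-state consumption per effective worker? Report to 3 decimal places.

c_gold ≈ 1.120

The effective depreciation rate is n + g + δ = 0.02 + 0.01 + 0.05 = 0.08.
At the golden rule the marginal product of capital equals n+g+δ: 0.26·k^(0.26−1) = 0.08. Solving, k_gold = (0.26/0.08)^(1/0.74) ≈ 4.9174.
y_gold = 4.9174^0.26 ≈ 1.5130.
c_gold = y_gold − (n+g+δ)·k_gold = 1.5130 − 0.08·4.9174 ≈ 1.1197.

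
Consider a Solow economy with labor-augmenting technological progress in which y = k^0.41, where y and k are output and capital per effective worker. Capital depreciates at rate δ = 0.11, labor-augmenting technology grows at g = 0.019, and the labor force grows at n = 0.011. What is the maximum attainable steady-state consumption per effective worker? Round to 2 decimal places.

c_gold ≈ 1.24

Capital per effective worker breaks even when investment replaces (n + g + δ)·k; here n + g + δ = 0.14.
Setting f'(k) = n+g+δ gives 0.41·k^(0.41−1) = 0.14, hence k_gold = (0.41/0.14)^(1/0.59) ≈ 6.1793.
y_gold = 6.1793^0.41 ≈ 2.1100.
c_gold = y_gold − (n+g+δ)·k_gold = 2.1100 − 0.14·6.1793 ≈ 1.2449.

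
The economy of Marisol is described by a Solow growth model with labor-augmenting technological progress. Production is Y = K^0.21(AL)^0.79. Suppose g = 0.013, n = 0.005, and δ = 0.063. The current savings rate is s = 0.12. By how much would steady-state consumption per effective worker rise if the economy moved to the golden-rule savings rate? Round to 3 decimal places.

Δc ≈ 0.041

Capital per effective worker breaks even when investment replaces (n + g + δ)·k; here n + g + δ = 0.081.
Current steady state (s = 0.12): k* = (0.12/0.081)^(1/0.79) ≈ 1.6446, y* = 1.6446^0.21 ≈ 1.1101, c* = (1−0.12)·1.1101 ≈ 0.9769.
At the golden rule the marginal product of capital equals n+g+δ: 0.21·k^(0.21−1) = 0.081. Solving, k_gold = (0.21/0.081)^(1/0.79) ≈ 3.3398.
y_gold = 3.3398^0.21 ≈ 1.2882, c_gold = y_gold − 0.081·k_gold ≈ 1.0177.
Gain: Δc = 1.0177 − 0.9769 ≈ 0.0408.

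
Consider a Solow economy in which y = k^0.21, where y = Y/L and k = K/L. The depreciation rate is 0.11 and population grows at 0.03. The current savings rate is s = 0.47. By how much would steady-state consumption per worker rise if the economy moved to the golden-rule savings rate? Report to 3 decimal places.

The effective depreciation rate is n + δ = 0.03 + 0.11 = 0.14.
Current steady state (s = 0.47): k* = (0.47/0.14)^(1/0.79) ≈ 4.6322, y* = 4.6322^0.21 ≈ 1.3798, c* = (1−0.47)·1.3798 ≈ 0.7313.
At the golden rule the marginal product of capital equals n+δ: 0.21·k^(0.21−1) = 0.14. Solving, k_gold = (0.21/0.14)^(1/0.79) ≈ 1.6707.
y_gold = 1.6707^0.21 ≈ 1.1138, c_gold = y_gold − 0.14·k_gold ≈ 0.8799.
Gain: Δc = 0.8799 − 0.7313 ≈ 0.1486.

Δc ≈ 0.149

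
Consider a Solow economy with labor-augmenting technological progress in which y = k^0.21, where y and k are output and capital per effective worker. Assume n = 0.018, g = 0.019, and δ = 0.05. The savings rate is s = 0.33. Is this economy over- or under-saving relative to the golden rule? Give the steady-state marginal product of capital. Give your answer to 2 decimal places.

n + g + δ = 0.018 + 0.019 + 0.05 = 0.087.
Steady-state k*: s·k^0.21 = 0.087·k gives k* = (0.33/0.087)^(1/0.79) ≈ 5.4064.
MPK = 0.21·5.4064^(-0.79) ≈ 0.0554.
MPK < n+g+δ = 0.087, so the economy is dynamically inefficient (over-saving).

over-saving; MPK ≈ 0.06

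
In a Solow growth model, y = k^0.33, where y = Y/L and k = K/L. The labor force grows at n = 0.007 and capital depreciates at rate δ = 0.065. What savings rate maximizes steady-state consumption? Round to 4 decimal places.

Break-even investment rate: n + δ = 0.007 + 0.065 = 0.072.
At the golden rule MPK = n+δ, and in any Cobb-Douglas steady state s = (n+δ)·k/y = MPK·k/y = capital's share 0.33.

s_gold = 0.3300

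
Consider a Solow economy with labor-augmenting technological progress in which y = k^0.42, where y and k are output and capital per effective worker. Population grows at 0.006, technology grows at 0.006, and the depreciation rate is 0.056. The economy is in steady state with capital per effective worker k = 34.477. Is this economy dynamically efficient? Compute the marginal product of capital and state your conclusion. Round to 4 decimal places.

dynamically inefficient; MPK ≈ 0.0539

Capital per effective worker breaks even when investment replaces (n + g + δ)·k; here n + g + δ = 0.068.
MPK = 0.42·k^(0.42−1) = 0.42·34.477^(-0.58) ≈ 0.0539.
MPK < 0.068, so the economy is dynamically inefficient (over-saving).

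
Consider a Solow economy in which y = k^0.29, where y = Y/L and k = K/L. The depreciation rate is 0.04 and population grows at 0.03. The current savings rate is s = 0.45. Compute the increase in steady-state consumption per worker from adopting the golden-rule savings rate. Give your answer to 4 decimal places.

Δc ≈ 0.0927

n + δ = 0.03 + 0.04 = 0.07.
Current steady state (s = 0.45): k* = (0.45/0.07)^(1/0.71) ≈ 13.7464, y* = 13.7464^0.29 ≈ 2.1383, c* = (1−0.45)·2.1383 ≈ 1.1761.
Golden rule sets MPK = n+δ: 0.29·k^(0.29−1) = 0.07, so k_gold = (0.29/0.07)^(1/0.71) ≈ 7.4035.
y_gold = 7.4035^0.29 ≈ 1.7870, c_gold = y_gold − 0.07·k_gold ≈ 1.2688.
Gain: Δc = 1.2688 − 1.1761 ≈ 0.0927.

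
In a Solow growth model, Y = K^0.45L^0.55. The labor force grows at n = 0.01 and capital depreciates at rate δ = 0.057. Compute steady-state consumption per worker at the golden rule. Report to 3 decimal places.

The effective depreciation rate is n + δ = 0.01 + 0.057 = 0.067.
Maximizing c = f(k) − (n+δ)·k gives f'(k) = n+δ, i.e. 0.45·k^(0.45−1) = 0.067, so k_gold = (0.45/0.067)^(1/0.55) ≈ 31.9071.
y_gold = 31.9071^0.45 ≈ 4.7506.
c_gold = y_gold − (n+δ)·k_gold = 4.7506 − 0.067·31.9071 ≈ 2.6128.

c_gold ≈ 2.613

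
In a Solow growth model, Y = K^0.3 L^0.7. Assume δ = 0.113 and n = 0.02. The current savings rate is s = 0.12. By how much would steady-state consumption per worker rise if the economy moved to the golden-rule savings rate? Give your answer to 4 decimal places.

Break-even investment rate: n + δ = 0.02 + 0.113 = 0.133.
Current steady state (s = 0.12): k* = (0.12/0.133)^(1/0.7) ≈ 0.8633, y* = 0.8633^0.3 ≈ 0.9569, c* = (1−0.12)·0.9569 ≈ 0.8421.
At the golden rule the marginal product of capital equals n+δ: 0.3·k^(0.3−1) = 0.133. Solving, k_gold = (0.3/0.133)^(1/0.7) ≈ 3.1965.
y_gold = 3.1965^0.3 ≈ 1.4171, c_gold = y_gold − 0.133·k_gold ≈ 0.9920.
Gain: Δc = 0.9920 − 0.8421 ≈ 0.1499.

Δc ≈ 0.1499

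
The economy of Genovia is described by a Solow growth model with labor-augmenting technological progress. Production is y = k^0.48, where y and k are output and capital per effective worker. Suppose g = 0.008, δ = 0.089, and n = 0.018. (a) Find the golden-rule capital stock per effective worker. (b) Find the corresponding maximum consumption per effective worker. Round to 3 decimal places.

(a) k_gold ≈ 15.608; (b) c_gold ≈ 1.945

The effective depreciation rate is n + g + δ = 0.018 + 0.008 + 0.089 = 0.115.
Maximizing c = f(k) − (n+g+δ)·k gives f'(k) = n+g+δ, i.e. 0.48·k^(0.48−1) = 0.115, so k_gold = (0.48/0.115)^(1/0.52) ≈ 15.6082.
y_gold = 15.6082^0.48 ≈ 3.7395; c_gold = y_gold − 0.115·k_gold ≈ 1.9445.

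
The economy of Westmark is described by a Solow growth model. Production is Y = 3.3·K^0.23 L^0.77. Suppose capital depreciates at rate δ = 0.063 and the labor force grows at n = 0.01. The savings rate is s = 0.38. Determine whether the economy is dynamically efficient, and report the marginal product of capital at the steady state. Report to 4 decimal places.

Capital per worker breaks even when investment replaces (n + δ)·k; here n + δ = 0.073.
Steady-state k*: s·A·k^0.23 = 0.073·k gives k* = (0.38·3.3/0.073)^(1/0.77) ≈ 40.1664.
MPK = 0.23·3.3·40.1664^(-0.77) ≈ 0.0442.
MPK < n+δ = 0.073, so the economy is dynamically inefficient (over-saving).

dynamically inefficient; MPK ≈ 0.0442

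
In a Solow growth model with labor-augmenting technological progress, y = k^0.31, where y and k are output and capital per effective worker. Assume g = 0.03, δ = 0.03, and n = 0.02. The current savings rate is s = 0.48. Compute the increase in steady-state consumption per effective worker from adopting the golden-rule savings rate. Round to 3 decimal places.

Capital per effective worker breaks even when investment replaces (n + g + δ)·k; here n + g + δ = 0.08.
Current steady state (s = 0.48): k* = (0.48/0.08)^(1/0.69) ≈ 13.4201, y* = 13.4201^0.31 ≈ 2.2367, c* = (1−0.48)·2.2367 ≈ 1.1631.
At the golden rule the marginal product of capital equals n+g+δ: 0.31·k^(0.31−1) = 0.08. Solving, k_gold = (0.31/0.08)^(1/0.69) ≈ 7.1214.
y_gold = 7.1214^0.31 ≈ 1.8378, c_gold = y_gold − 0.08·k_gold ≈ 1.2681.
Gain: Δc = 1.2681 − 1.1631 ≈ 0.1050.

Δc ≈ 0.105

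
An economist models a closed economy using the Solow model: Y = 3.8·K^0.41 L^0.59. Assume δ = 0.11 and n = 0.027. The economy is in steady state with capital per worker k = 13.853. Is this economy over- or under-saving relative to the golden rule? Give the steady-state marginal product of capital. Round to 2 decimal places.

under-saving; MPK ≈ 0.33

n + δ = 0.027 + 0.11 = 0.137.
MPK = 0.41·3.8·k^(0.41−1) = 0.41·3.8·13.853^(-0.59) ≈ 0.3304.
MPK > 0.137, so the economy is dynamically efficient (under-saving).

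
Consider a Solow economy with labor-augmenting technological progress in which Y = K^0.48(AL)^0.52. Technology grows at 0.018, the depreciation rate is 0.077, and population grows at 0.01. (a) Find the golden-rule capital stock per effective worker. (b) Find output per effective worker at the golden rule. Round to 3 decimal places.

(a) k_gold ≈ 18.592; (b) y_gold ≈ 4.067

Break-even investment rate: n + g + δ = 0.01 + 0.018 + 0.077 = 0.105.
Maximizing c = f(k) − (n+g+δ)·k gives f'(k) = n+g+δ, i.e. 0.48·k^(0.48−1) = 0.105, so k_gold = (0.48/0.105)^(1/0.52) ≈ 18.5922.
y_gold = 18.5922^0.48 ≈ 4.0670.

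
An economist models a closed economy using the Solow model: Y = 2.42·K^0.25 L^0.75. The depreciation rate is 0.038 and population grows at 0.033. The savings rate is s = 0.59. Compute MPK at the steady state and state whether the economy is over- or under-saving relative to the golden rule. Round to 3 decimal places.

over-saving; MPK ≈ 0.030

The effective depreciation rate is n + δ = 0.033 + 0.038 = 0.071.
Steady-state k*: s·A·k^0.25 = 0.071·k gives k* = (0.59·2.42/0.071)^(1/0.75) ≈ 54.6863.
MPK = 0.25·2.42·54.6863^(-0.75) ≈ 0.0301.
MPK < n+δ = 0.071, so the economy is dynamically inefficient (over-saving).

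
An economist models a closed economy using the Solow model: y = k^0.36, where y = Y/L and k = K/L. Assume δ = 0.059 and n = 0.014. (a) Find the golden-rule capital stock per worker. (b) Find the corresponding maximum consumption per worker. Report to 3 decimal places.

(a) k_gold ≈ 12.100; (b) c_gold ≈ 1.570

n + δ = 0.014 + 0.059 = 0.073.
Golden rule sets MPK = n+δ: 0.36·k^(0.36−1) = 0.073, so k_gold = (0.36/0.073)^(1/0.64) ≈ 12.0999.
y_gold = 12.0999^0.36 ≈ 2.4536; c_gold = y_gold − 0.073·k_gold ≈ 1.5703.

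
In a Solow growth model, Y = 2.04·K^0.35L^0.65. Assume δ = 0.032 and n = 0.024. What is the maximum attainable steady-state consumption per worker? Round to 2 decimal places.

c_gold ≈ 5.22

Break-even investment rate: n + δ = 0.024 + 0.032 = 0.056.
Maximizing c = f(k) − (n+δ)·k gives f'(k) = n+δ, i.e. 0.35·2.04·k^(0.35−1) = 0.056, so k_gold = (0.35·2.04/0.056)^(1/0.65) ≈ 50.2094.
y_gold = 2.04·50.2094^0.35 ≈ 8.0335.
c_gold = y_gold − (n+δ)·k_gold = 8.0335 − 0.056·50.2094 ≈ 5.2218.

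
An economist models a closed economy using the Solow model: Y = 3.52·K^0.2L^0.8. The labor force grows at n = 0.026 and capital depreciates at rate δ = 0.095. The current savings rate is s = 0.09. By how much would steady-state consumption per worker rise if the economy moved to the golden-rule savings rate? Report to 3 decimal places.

Δc ≈ 0.299

The effective depreciation rate is n + δ = 0.026 + 0.095 = 0.121.
Current steady state (s = 0.09): k* = (0.09·3.52/0.121)^(1/0.8) ≈ 3.3304, y* = 3.52·3.3304^0.2 ≈ 4.4776, c* = (1−0.09)·4.4776 ≈ 4.0746.
Maximizing c = f(k) − (n+δ)·k gives f'(k) = n+δ, i.e. 0.2·3.52·k^(0.2−1) = 0.121, so k_gold = (0.2·3.52/0.121)^(1/0.8) ≈ 9.0362.
y_gold = 3.52·9.0362^0.2 ≈ 5.4669, c_gold = y_gold − 0.121·k_gold ≈ 4.3735.
Gain: Δc = 4.3735 − 4.0746 ≈ 0.2989.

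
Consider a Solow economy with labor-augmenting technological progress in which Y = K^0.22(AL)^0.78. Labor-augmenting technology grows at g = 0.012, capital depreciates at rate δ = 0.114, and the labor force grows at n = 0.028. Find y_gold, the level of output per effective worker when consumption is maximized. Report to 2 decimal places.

y_gold ≈ 1.11

Break-even investment rate: n + g + δ = 0.028 + 0.012 + 0.114 = 0.154.
At the golden rule the marginal product of capital equals n+g+δ: 0.22·k^(0.22−1) = 0.154. Solving, k_gold = (0.22/0.154)^(1/0.78) ≈ 1.5798.
Output: y_gold = k_gold^0.22 = 1.5798^0.22 ≈ 1.1058.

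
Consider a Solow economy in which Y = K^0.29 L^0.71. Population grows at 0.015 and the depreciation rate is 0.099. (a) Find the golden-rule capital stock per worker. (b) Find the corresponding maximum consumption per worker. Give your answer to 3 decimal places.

(a) k_gold ≈ 3.725; (b) c_gold ≈ 1.040

Break-even investment rate: n + δ = 0.015 + 0.099 = 0.114.
Setting f'(k) = n+δ gives 0.29·k^(0.29−1) = 0.114, hence k_gold = (0.29/0.114)^(1/0.71) ≈ 3.7249.
y_gold = 3.7249^0.29 ≈ 1.4643; c_gold = y_gold − 0.114·k_gold ≈ 1.0396.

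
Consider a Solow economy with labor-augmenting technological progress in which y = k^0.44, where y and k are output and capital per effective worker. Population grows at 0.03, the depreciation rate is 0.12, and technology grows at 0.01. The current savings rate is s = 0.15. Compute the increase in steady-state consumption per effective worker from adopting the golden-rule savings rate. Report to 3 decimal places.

The effective depreciation rate is n + g + δ = 0.03 + 0.01 + 0.12 = 0.16.
Current steady state (s = 0.15): k* = (0.15/0.16)^(1/0.56) ≈ 0.8911, y* = 0.8911^0.44 ≈ 0.9506, c* = (1−0.15)·0.9506 ≈ 0.8080.
Maximizing c = f(k) − (n+g+δ)·k gives f'(k) = n+g+δ, i.e. 0.44·k^(0.44−1) = 0.16, so k_gold = (0.44/0.16)^(1/0.56) ≈ 6.0887.
y_gold = 6.0887^0.44 ≈ 2.2141, c_gold = y_gold − 0.16·k_gold ≈ 1.2399.
Gain: Δc = 1.2399 − 0.8080 ≈ 0.4319.

Δc ≈ 0.432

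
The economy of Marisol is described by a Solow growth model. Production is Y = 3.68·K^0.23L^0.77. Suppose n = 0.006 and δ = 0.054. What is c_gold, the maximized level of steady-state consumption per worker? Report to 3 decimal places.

The effective depreciation rate is n + δ = 0.006 + 0.054 = 0.06.
Setting f'(k) = n+δ gives 0.23·3.68·k^(0.23−1) = 0.06, hence k_gold = (0.23·3.68/0.06)^(1/0.77) ≈ 31.0999.
y_gold = 3.68·31.0999^0.23 ≈ 8.1130.
c_gold = y_gold − (n+δ)·k_gold = 8.1130 − 0.06·31.0999 ≈ 6.2470.

c_gold ≈ 6.247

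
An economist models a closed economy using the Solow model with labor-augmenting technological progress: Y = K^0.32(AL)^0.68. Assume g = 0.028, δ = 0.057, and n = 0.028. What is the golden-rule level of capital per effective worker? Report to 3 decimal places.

k_gold ≈ 4.622

Capital per effective worker breaks even when investment replaces (n + g + δ)·k; here n + g + δ = 0.113.
At the golden rule the marginal product of capital equals n+g+δ: 0.32·k^(0.32−1) = 0.113. Solving, k_gold = (0.32/0.113)^(1/0.68) ≈ 4.6218.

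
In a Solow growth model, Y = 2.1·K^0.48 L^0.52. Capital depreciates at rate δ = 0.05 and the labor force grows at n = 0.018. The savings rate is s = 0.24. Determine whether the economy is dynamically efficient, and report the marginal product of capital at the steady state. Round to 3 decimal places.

The effective depreciation rate is n + δ = 0.018 + 0.05 = 0.068.
Steady-state k*: s·A·k^0.48 = 0.068·k gives k* = (0.24·2.1/0.068)^(1/0.52) ≈ 47.0897.
MPK = 0.48·2.1·47.0897^(-0.52) ≈ 0.1360.
MPK > n+δ = 0.068, so the economy is dynamically efficient (under-saving).

dynamically efficient; MPK ≈ 0.136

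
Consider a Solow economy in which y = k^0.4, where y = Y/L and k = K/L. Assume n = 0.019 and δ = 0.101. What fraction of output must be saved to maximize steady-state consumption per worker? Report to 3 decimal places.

s_gold = 0.400

Capital per worker breaks even when investment replaces (n + δ)·k; here n + δ = 0.12.
At the golden rule MPK = n+δ, and in any Cobb-Douglas steady state s = (n+δ)·k/y = MPK·k/y = capital's share 0.4.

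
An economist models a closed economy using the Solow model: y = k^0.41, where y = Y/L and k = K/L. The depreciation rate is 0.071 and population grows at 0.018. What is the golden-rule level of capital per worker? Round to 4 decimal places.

k_gold ≈ 13.3167

Break-even investment rate: n + δ = 0.018 + 0.071 = 0.089.
Golden rule sets MPK = n+δ: 0.41·k^(0.41−1) = 0.089, so k_gold = (0.41/0.089)^(1/0.59) ≈ 13.3167.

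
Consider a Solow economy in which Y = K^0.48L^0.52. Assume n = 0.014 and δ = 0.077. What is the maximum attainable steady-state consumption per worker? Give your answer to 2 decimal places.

c_gold ≈ 2.41

n + δ = 0.014 + 0.077 = 0.091.
At the golden rule the marginal product of capital equals n+δ: 0.48·k^(0.48−1) = 0.091. Solving, k_gold = (0.48/0.091)^(1/0.52) ≈ 24.4819.
y_gold = 24.4819^0.48 ≈ 4.6414.
c_gold = y_gold − (n+δ)·k_gold = 4.6414 − 0.091·24.4819 ≈ 2.4135.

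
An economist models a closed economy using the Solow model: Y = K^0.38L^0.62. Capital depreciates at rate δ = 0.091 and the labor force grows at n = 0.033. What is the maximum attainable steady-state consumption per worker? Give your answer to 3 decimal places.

c_gold ≈ 1.232

Capital per worker breaks even when investment replaces (n + δ)·k; here n + δ = 0.124.
At the golden rule the marginal product of capital equals n+δ: 0.38·k^(0.38−1) = 0.124. Solving, k_gold = (0.38/0.124)^(1/0.62) ≈ 6.0877.
y_gold = 6.0877^0.38 ≈ 1.9865.
c_gold = y_gold − (n+δ)·k_gold = 1.9865 − 0.124·6.0877 ≈ 1.2316.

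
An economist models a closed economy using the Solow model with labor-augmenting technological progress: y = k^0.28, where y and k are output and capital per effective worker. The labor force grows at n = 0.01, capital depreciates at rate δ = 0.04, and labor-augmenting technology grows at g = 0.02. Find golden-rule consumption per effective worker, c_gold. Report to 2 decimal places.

The effective depreciation rate is n + g + δ = 0.01 + 0.02 + 0.04 = 0.07.
Setting f'(k) = n+g+δ gives 0.28·k^(0.28−1) = 0.07, hence k_gold = (0.28/0.07)^(1/0.72) ≈ 6.8580.
y_gold = 6.8580^0.28 ≈ 1.7145.
c_gold = y_gold − (n+g+δ)·k_gold = 1.7145 − 0.07·6.8580 ≈ 1.2344.

c_gold ≈ 1.23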